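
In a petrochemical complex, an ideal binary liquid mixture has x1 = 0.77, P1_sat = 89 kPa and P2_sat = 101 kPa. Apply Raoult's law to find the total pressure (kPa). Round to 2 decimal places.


P = x1*P1_sat + x2*P2_sat
x2 = 1 - x1 = 1 - 0.77 = 0.23
P = 0.77*89 + 0.23*101
P = 68.53 + 23.23
P = 91.76 kPa


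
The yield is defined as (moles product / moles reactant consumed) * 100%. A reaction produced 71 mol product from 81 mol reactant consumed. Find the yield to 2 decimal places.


Yield = (moles product / moles consumed) * 100%
Yield = (71 / 81) * 100
Yield = 0.8765 * 100
Yield = 87.65%


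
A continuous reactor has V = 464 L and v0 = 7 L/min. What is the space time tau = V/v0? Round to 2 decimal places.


tau = V / v0
tau = 464 / 7
tau = 66.29 min


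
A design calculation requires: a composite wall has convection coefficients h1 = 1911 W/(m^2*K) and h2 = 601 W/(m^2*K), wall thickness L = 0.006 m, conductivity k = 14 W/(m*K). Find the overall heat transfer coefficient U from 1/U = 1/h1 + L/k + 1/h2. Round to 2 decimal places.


1/U = 1/h1 + L/k + 1/h2
1/U = 1/1911 + 0.006/14 + 1/601
1/U = 0.0005232862 + 0.0004285714 + 0.0016638935
1/U = 0.0026157511
U = 382.30 W/(m^2*K)


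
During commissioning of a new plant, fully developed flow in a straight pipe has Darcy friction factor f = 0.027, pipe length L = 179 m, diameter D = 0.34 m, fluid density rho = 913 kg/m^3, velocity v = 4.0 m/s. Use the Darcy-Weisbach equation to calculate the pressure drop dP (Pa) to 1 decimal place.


dP = f * (L/D) * (rho*v^2/2)
dP = 0.027 * (179/0.34) * (913*4.0^2/2)
L/D = 526.47058824
rho*v^2/2 = 913*16.0/2 = 7304.0
dP = 0.027 * 526.47058824 * 7304.0
dP = 103824.2 Pa


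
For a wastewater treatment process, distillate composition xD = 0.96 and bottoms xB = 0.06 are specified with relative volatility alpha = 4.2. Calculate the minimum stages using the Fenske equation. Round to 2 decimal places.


N_min = ln((xD*(1-xB))/(xB*(1-xD))) / ln(alpha)
Numerator inside ln: 0.9024 / 0.0024 = 376.0
ln(376.0) = 5.929589
ln(alpha) = ln(4.2) = 1.435085
N_min = 5.929589 / 1.435085 = 4.13


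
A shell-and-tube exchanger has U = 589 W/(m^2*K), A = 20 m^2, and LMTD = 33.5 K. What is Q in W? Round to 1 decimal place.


Q = U * A * LMTD
Q = 589 * 20 * 33.5
Q = 394630.0 W


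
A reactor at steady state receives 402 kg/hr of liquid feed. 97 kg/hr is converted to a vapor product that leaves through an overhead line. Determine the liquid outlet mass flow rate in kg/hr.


Steady-state mass balance on the main outlet: F_out = F_in - F_removed
F_out = 402 - 97
F_out = 305 kg/hr


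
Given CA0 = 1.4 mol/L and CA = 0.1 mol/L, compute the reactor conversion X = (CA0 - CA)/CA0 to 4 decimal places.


X = (CA0 - CA) / CA0
X = (1.4 - 0.1) / 1.4
X = 1.3 / 1.4
X = 0.9286


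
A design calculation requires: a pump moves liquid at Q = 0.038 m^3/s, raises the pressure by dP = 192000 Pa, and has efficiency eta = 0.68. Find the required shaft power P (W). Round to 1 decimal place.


P = Q * dP / eta
P = 0.038 * 192000 / 0.68
P = 7296.0 / 0.68
P = 10729.4 W


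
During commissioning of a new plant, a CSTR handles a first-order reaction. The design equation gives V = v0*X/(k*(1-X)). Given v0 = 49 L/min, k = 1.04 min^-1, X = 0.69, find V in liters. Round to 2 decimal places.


V = v0 * X / (k * (1 - X))
V = 49 * 0.69 / (1.04 * (1 - 0.69))
V = 33.81 / (1.04 * 0.31)
V = 33.81 / 0.3224
V = 104.87 L


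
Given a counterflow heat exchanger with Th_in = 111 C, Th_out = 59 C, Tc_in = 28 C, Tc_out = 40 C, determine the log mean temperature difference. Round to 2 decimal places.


dT1 = Th_in - Tc_out = 111 - 40 = 71
dT2 = Th_out - Tc_in = 59 - 28 = 31
LMTD = (dT1 - dT2) / ln(dT1/dT2)
LMTD = (71 - 31) / ln(71/31)
LMTD = 48.27 K


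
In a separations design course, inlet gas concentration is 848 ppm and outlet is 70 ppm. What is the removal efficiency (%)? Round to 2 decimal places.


Efficiency = (G_in - G_out) / G_in * 100%
Efficiency = (848 - 70) / 848 * 100
Efficiency = 778 / 848 * 100
Efficiency = 91.75%


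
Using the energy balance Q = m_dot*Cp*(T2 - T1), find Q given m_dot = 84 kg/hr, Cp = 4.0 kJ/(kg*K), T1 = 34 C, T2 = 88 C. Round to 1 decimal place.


Q = m_dot * Cp * (T2 - T1)
Q = 84 * 4.0 * (88 - 34)
Q = 84 * 4.0 * 54
Q = 18144.0 kJ/hr


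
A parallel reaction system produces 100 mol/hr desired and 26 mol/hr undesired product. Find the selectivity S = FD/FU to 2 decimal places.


S = desired product rate / undesired product rate
S = 100 / 26
S = 3.85


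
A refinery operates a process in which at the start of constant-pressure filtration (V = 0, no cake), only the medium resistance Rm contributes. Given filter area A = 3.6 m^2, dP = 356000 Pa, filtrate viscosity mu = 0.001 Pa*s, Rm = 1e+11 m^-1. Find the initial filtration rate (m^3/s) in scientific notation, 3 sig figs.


rate = A * dP / (mu * Rm)
rate = 3.6 * 356000 / (0.001 * 1e+11)
rate = 1281600.0 / 1.000e+08
rate = 1.28e-02 m^3/s


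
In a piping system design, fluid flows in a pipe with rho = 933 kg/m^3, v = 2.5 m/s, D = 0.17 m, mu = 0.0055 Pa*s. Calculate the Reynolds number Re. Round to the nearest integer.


Re = rho * v * D / mu
Re = 933 * 2.5 * 0.17 / 0.0055
Re = 396.525 / 0.0055
Re = 72095


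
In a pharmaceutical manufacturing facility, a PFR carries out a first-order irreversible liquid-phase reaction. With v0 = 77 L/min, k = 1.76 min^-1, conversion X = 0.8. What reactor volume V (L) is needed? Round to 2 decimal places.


V = (v0/k) * ln(1/(1-X))
V = (77/1.76) * ln(1/(1-0.8))
V = 43.75 * ln(5.0)
V = 43.75 * 1.609438
V = 70.41 L


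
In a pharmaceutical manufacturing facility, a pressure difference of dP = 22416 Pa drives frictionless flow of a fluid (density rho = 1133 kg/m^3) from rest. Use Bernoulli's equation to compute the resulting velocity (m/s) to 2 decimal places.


v = sqrt(2*dP/rho)
v = sqrt(2*22416/1133)
v = sqrt(39.569285)
v = 6.29 m/s


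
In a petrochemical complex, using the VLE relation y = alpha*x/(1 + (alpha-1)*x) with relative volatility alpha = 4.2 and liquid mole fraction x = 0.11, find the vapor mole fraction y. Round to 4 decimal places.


y = alpha*x / (1 + (alpha-1)*x)
y = 4.2*0.11 / (1 + (4.2-1)*0.11)
y = 0.462 / (1 + 0.352)
y = 0.462 / 1.352
y = 0.3417


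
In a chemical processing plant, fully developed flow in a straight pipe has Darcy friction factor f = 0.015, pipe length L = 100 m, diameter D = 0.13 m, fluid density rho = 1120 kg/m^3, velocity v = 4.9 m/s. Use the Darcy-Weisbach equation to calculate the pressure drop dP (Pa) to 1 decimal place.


dP = f * (L/D) * (rho*v^2/2)
dP = 0.015 * (100/0.13) * (1120*4.9^2/2)
L/D = 769.23076923
rho*v^2/2 = 1120*24.01/2 = 13445.6
dP = 0.015 * 769.23076923 * 13445.6
dP = 155141.5 Pa


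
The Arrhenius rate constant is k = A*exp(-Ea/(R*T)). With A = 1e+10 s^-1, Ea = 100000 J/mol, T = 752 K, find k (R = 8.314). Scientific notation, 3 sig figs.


k = A * exp(-Ea/(R*T))
k = 1e+10 * exp(-100000 / (8.314 * 752))
k = 1e+10 * exp(-15.994554)
k = 1.13e+03


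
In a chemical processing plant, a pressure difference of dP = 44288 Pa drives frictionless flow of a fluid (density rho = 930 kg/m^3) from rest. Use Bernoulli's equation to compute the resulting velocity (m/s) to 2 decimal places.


v = sqrt(2*dP/rho)
v = sqrt(2*44288/930)
v = sqrt(95.243011)
v = 9.76 m/s


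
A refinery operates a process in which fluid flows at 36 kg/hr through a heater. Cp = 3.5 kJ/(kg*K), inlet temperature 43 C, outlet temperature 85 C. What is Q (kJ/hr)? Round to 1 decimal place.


Q = m_dot * Cp * (T2 - T1)
Q = 36 * 3.5 * (85 - 43)
Q = 36 * 3.5 * 42
Q = 5292.0 kJ/hr


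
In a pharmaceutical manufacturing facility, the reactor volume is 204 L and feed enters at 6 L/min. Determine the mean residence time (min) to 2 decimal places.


tau = V / v0
tau = 204 / 6
tau = 34.00 min


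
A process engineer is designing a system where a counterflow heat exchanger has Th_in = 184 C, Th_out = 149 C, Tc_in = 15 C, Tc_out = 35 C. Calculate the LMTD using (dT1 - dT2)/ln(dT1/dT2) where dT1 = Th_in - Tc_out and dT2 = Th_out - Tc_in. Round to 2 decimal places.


dT1 = Th_in - Tc_out = 184 - 35 = 149
dT2 = Th_out - Tc_in = 149 - 15 = 134
LMTD = (dT1 - dT2) / ln(dT1/dT2)
LMTD = (149 - 134) / ln(149/134)
LMTD = 141.37 K


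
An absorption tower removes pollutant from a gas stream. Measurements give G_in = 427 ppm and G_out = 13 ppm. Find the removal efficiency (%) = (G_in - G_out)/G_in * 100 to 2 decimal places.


Efficiency = (G_in - G_out) / G_in * 100%
Efficiency = (427 - 13) / 427 * 100
Efficiency = 414 / 427 * 100
Efficiency = 96.96%


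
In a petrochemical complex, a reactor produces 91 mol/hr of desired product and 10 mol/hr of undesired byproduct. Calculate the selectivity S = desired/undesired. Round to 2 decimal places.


S = desired product rate / undesired product rate
S = 91 / 10
S = 9.10


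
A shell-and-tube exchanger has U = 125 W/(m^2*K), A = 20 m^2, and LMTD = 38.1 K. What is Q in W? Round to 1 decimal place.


Q = U * A * LMTD
Q = 125 * 20 * 38.1
Q = 95250.0 W


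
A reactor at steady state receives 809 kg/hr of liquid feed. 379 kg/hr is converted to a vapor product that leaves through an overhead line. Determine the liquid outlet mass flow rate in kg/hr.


Steady-state mass balance on the main outlet: F_out = F_in - F_removed
F_out = 809 - 379
F_out = 430 kg/hr


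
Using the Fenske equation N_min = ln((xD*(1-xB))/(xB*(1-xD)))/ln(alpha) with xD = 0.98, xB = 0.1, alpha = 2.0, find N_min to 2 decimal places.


N_min = ln((xD*(1-xB))/(xB*(1-xD))) / ln(alpha)
Numerator inside ln: 0.882 / 0.002 = 441.0
ln(441.0) = 6.089045
ln(alpha) = ln(2.0) = 0.693147
N_min = 6.089045 / 0.693147 = 8.78


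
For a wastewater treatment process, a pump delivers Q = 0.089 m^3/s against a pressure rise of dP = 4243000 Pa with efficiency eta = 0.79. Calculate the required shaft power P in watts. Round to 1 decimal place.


P = Q * dP / eta
P = 0.089 * 4243000 / 0.79
P = 377627.0 / 0.79
P = 478008.9 W


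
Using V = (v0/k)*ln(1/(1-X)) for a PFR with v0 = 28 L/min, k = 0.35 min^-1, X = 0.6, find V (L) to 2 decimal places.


V = (v0/k) * ln(1/(1-X))
V = (28/0.35) * ln(1/(1-0.6))
V = 80.0 * ln(2.5)
V = 80.0 * 0.916291
V = 73.30 L


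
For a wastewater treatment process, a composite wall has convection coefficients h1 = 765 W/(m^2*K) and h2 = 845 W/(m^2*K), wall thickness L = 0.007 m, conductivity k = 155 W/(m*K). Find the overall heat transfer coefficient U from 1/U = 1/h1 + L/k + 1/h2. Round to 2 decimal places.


1/U = 1/h1 + L/k + 1/h2
1/U = 1/765 + 0.007/155 + 1/845
1/U = 0.0013071895 + 4.51613e-05 + 0.001183432
1/U = 0.0025357828
U = 394.36 W/(m^2*K)


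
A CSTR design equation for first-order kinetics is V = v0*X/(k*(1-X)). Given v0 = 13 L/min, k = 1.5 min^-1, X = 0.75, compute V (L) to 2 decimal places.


V = v0 * X / (k * (1 - X))
V = 13 * 0.75 / (1.5 * (1 - 0.75))
V = 9.75 / (1.5 * 0.25)
V = 9.75 / 0.375
V = 26.00 L


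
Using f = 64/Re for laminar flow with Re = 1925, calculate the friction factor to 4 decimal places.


f = 64 / Re
f = 64 / 1925
f = 0.0332


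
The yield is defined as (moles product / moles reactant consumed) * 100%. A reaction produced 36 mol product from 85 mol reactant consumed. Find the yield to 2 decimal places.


Yield = (moles product / moles consumed) * 100%
Yield = (36 / 85) * 100
Yield = 0.4235 * 100
Yield = 42.35%


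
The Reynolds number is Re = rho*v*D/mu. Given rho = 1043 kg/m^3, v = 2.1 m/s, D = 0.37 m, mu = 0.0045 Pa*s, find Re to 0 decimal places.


Re = rho * v * D / mu
Re = 1043 * 2.1 * 0.37 / 0.0045
Re = 810.411 / 0.0045
Re = 180091


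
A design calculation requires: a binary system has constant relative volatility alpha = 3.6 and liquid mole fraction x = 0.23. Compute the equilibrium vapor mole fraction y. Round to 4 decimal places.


y = alpha*x / (1 + (alpha-1)*x)
y = 3.6*0.23 / (1 + (3.6-1)*0.23)
y = 0.828 / (1 + 0.598)
y = 0.828 / 1.598
y = 0.5181


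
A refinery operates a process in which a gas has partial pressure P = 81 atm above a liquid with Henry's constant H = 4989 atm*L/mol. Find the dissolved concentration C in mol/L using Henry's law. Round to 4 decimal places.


C = P / H
C = 81 / 4989
C = 0.0162 mol/L


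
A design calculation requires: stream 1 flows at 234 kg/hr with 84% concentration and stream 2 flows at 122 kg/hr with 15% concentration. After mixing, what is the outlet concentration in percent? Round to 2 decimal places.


Mass balance on solute: F1*x1 + F2*x2 = F3*x3
F3 = F1 + F2 = 234 + 122 = 356 kg/hr
x3 = (F1*x1 + F2*x2)/F3
x3 = (234*0.84 + 122*0.15) / 356
x3 = 60.35%


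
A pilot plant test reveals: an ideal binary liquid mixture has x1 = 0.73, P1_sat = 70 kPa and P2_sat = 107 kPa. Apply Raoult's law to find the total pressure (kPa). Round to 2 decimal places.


P = x1*P1_sat + x2*P2_sat
x2 = 1 - x1 = 1 - 0.73 = 0.27
P = 0.73*70 + 0.27*107
P = 51.1 + 28.89
P = 79.99 kPa


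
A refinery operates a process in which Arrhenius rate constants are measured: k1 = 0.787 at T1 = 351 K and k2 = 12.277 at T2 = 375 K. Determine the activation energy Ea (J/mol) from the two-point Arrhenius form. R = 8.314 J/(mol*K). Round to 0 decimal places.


Ea = R * ln(k2/k1) / (1/T1 - 1/T2)
ln(k2/k1) = ln(12.277/0.787) = 2.7472546
1/T1 - 1/T2 = 1/351 - 1/375 = 0.000182336182
Ea = 8.314 * 2.7472546 / 0.000182336182
Ea = 125267 J/mol


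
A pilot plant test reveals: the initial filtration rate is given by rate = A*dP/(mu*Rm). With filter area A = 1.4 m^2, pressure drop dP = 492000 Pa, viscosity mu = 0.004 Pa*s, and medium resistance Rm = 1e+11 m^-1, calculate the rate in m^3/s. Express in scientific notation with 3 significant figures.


rate = A * dP / (mu * Rm)
rate = 1.4 * 492000 / (0.004 * 1e+11)
rate = 688800.0 / 4.000e+08
rate = 1.72e-03 m^3/s


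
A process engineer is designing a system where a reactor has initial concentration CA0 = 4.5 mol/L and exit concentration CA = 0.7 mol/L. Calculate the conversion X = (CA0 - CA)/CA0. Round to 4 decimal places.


X = (CA0 - CA) / CA0
X = (4.5 - 0.7) / 4.5
X = 3.8 / 4.5
X = 0.8444


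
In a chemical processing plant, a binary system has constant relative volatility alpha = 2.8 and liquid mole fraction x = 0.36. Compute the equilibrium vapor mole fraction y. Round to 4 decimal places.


y = alpha*x / (1 + (alpha-1)*x)
y = 2.8*0.36 / (1 + (2.8-1)*0.36)
y = 1.008 / (1 + 0.648)
y = 1.008 / 1.648
y = 0.6117


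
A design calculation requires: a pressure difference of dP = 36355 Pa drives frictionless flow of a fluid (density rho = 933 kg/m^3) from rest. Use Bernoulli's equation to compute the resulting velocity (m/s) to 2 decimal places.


v = sqrt(2*dP/rho)
v = sqrt(2*36355/933)
v = sqrt(77.931404)
v = 8.83 m/s


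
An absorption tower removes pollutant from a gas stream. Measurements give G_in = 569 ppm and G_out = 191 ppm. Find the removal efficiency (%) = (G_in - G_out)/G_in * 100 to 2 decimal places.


Efficiency = (G_in - G_out) / G_in * 100%
Efficiency = (569 - 191) / 569 * 100
Efficiency = 378 / 569 * 100
Efficiency = 66.43%


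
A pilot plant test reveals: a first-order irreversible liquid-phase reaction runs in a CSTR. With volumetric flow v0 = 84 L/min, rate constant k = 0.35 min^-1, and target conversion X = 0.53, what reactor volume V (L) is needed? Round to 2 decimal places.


V = v0 * X / (k * (1 - X))
V = 84 * 0.53 / (0.35 * (1 - 0.53))
V = 44.52 / (0.35 * 0.47)
V = 44.52 / 0.1645
V = 270.64 L


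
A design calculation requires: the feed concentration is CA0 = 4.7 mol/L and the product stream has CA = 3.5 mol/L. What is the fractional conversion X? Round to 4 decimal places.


X = (CA0 - CA) / CA0
X = (4.7 - 3.5) / 4.7
X = 1.2 / 4.7
X = 0.2553


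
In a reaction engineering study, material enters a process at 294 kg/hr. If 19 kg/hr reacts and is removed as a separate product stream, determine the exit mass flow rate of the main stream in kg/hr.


Steady-state mass balance on the main outlet: F_out = F_in - F_removed
F_out = 294 - 19
F_out = 275 kg/hr


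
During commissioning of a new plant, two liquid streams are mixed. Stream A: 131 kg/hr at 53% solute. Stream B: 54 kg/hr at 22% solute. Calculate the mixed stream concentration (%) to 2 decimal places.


Mass balance on solute: F1*x1 + F2*x2 = F3*x3
F3 = F1 + F2 = 131 + 54 = 185 kg/hr
x3 = (F1*x1 + F2*x2)/F3
x3 = (131*0.53 + 54*0.22) / 185
x3 = 43.95%


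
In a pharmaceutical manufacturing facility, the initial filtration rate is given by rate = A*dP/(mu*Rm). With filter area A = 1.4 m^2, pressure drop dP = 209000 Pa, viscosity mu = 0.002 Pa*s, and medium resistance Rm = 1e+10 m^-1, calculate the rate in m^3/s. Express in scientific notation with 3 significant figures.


rate = A * dP / (mu * Rm)
rate = 1.4 * 209000 / (0.002 * 1e+10)
rate = 292600.0 / 2.000e+07
rate = 1.46e-02 m^3/s


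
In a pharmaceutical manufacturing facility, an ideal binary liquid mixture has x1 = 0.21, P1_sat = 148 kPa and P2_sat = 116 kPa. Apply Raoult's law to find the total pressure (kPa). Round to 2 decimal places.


P = x1*P1_sat + x2*P2_sat
x2 = 1 - x1 = 1 - 0.21 = 0.79
P = 0.21*148 + 0.79*116
P = 31.08 + 91.64
P = 122.72 kPa


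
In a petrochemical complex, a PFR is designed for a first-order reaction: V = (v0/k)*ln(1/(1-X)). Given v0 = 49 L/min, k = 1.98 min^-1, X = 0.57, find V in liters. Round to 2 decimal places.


V = (v0/k) * ln(1/(1-X))
V = (49/1.98) * ln(1/(1-0.57))
V = 24.747475 * ln(2.325581)
V = 24.747475 * 0.84397
V = 20.89 L


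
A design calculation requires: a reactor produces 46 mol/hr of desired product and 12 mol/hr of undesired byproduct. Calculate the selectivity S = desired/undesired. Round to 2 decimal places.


S = desired product rate / undesired product rate
S = 46 / 12
S = 3.83


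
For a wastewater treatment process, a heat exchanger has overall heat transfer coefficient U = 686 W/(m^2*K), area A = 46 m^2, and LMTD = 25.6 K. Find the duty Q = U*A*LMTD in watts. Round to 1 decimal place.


Q = U * A * LMTD
Q = 686 * 46 * 25.6
Q = 807833.6 W


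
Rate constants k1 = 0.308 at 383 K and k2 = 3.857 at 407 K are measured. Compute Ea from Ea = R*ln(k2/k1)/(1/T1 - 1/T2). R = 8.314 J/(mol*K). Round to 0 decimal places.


Ea = R * ln(k2/k1) / (1/T1 - 1/T2)
ln(k2/k1) = ln(3.857/0.308) = 2.5275452
1/T1 - 1/T2 = 1/383 - 1/407 = 0.0001539636
Ea = 8.314 * 2.5275452 / 0.0001539636
Ea = 136487 J/mol


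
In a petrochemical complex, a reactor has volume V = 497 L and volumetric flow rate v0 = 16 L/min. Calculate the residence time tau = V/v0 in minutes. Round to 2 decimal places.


tau = V / v0
tau = 497 / 16
tau = 31.06 min


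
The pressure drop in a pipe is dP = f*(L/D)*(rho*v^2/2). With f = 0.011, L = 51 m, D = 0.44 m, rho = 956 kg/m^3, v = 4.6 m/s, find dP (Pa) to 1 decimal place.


dP = f * (L/D) * (rho*v^2/2)
dP = 0.011 * (51/0.44) * (956*4.6^2/2)
L/D = 115.90909091
rho*v^2/2 = 956*21.16/2 = 10114.48
dP = 0.011 * 115.90909091 * 10114.48
dP = 12896.0 Pa


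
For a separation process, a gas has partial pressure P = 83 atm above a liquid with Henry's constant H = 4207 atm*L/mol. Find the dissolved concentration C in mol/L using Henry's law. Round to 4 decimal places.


C = P / H
C = 83 / 4207
C = 0.0197 mol/L


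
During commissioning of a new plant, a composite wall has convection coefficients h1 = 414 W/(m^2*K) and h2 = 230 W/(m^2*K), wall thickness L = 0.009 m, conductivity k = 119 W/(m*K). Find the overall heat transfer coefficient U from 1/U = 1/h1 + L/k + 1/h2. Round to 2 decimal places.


1/U = 1/h1 + L/k + 1/h2
1/U = 1/414 + 0.009/119 + 1/230
1/U = 0.0024154589 + 7.56303e-05 + 0.0043478261
1/U = 0.0068389153
U = 146.22 W/(m^2*K)


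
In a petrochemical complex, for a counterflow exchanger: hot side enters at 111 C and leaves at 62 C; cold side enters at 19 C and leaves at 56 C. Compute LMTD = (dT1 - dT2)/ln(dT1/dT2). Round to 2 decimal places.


dT1 = Th_in - Tc_out = 111 - 56 = 55
dT2 = Th_out - Tc_in = 62 - 19 = 43
LMTD = (dT1 - dT2) / ln(dT1/dT2)
LMTD = (55 - 43) / ln(55/43)
LMTD = 48.75 K


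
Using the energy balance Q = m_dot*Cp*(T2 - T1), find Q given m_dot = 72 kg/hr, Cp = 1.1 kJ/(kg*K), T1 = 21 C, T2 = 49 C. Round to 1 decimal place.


Q = m_dot * Cp * (T2 - T1)
Q = 72 * 1.1 * (49 - 21)
Q = 72 * 1.1 * 28
Q = 2217.6 kJ/hr


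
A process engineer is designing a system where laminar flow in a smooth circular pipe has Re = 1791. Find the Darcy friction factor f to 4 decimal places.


f = 64 / Re
f = 64 / 1791
f = 0.0357


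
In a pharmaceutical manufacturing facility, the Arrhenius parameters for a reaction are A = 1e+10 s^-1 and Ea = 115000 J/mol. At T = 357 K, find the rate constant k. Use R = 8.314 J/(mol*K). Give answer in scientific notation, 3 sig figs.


k = A * exp(-Ea/(R*T))
k = 1e+10 * exp(-115000 / (8.314 * 357))
k = 1e+10 * exp(-38.745351)
k = 1.49e-07


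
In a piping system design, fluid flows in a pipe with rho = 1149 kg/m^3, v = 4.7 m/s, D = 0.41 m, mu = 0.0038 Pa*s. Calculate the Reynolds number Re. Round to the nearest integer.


Re = rho * v * D / mu
Re = 1149 * 4.7 * 0.41 / 0.0038
Re = 2214.123 / 0.0038
Re = 582664


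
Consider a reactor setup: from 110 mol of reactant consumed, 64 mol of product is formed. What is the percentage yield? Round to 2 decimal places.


Yield = (moles product / moles consumed) * 100%
Yield = (64 / 110) * 100
Yield = 0.5818 * 100
Yield = 58.18%


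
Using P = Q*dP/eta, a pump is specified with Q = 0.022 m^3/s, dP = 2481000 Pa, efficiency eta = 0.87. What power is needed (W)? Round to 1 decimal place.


P = Q * dP / eta
P = 0.022 * 2481000 / 0.87
P = 54582.0 / 0.87
P = 62737.9 W


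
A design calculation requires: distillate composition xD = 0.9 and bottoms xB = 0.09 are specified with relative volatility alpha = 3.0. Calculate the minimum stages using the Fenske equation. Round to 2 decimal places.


N_min = ln((xD*(1-xB))/(xB*(1-xD))) / ln(alpha)
Numerator inside ln: 0.819 / 0.009 = 91.0
ln(91.0) = 4.51086
ln(alpha) = ln(3.0) = 1.098612
N_min = 4.51086 / 1.098612 = 4.11


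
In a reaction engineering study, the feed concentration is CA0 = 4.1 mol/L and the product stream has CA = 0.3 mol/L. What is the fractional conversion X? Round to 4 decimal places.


X = (CA0 - CA) / CA0
X = (4.1 - 0.3) / 4.1
X = 3.8 / 4.1
X = 0.9268


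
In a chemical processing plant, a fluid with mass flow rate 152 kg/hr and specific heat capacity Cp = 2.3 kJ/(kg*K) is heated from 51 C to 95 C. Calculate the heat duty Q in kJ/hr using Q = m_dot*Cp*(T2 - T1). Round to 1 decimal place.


Q = m_dot * Cp * (T2 - T1)
Q = 152 * 2.3 * (95 - 51)
Q = 152 * 2.3 * 44
Q = 15382.4 kJ/hr


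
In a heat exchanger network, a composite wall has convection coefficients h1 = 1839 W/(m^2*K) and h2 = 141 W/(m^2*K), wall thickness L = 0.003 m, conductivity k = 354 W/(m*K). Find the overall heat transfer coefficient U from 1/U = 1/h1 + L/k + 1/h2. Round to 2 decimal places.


1/U = 1/h1 + L/k + 1/h2
1/U = 1/1839 + 0.003/354 + 1/141
1/U = 0.0005437738 + 8.4746e-06 + 0.0070921986
1/U = 0.007644447
U = 130.81 W/(m^2*K)


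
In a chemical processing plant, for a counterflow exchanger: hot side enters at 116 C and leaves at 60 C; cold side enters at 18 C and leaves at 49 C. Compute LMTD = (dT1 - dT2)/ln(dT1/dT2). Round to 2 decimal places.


dT1 = Th_in - Tc_out = 116 - 49 = 67
dT2 = Th_out - Tc_in = 60 - 18 = 42
LMTD = (dT1 - dT2) / ln(dT1/dT2)
LMTD = (67 - 42) / ln(67/42)
LMTD = 53.53 K


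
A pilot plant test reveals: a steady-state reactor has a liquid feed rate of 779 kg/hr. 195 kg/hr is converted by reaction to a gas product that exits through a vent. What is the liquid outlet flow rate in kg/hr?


Steady-state mass balance on the main outlet: F_out = F_in - F_removed
F_out = 779 - 195
F_out = 584 kg/hr


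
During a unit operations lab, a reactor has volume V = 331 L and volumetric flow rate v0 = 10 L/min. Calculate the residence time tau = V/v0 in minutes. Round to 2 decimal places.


tau = V / v0
tau = 331 / 10
tau = 33.10 min


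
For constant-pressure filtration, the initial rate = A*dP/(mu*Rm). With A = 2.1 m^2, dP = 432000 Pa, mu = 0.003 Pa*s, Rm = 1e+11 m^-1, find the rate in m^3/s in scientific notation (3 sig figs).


rate = A * dP / (mu * Rm)
rate = 2.1 * 432000 / (0.003 * 1e+11)
rate = 907200.0 / 3.000e+08
rate = 3.02e-03 m^3/s


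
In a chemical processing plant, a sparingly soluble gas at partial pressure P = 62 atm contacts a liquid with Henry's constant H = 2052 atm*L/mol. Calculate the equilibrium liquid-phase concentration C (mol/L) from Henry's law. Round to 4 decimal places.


C = P / H
C = 62 / 2052
C = 0.0302 mol/L


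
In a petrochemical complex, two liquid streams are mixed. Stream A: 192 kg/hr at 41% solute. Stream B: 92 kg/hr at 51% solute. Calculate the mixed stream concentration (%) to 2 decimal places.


Mass balance on solute: F1*x1 + F2*x2 = F3*x3
F3 = F1 + F2 = 192 + 92 = 284 kg/hr
x3 = (F1*x1 + F2*x2)/F3
x3 = (192*0.41 + 92*0.51) / 284
x3 = 44.24%


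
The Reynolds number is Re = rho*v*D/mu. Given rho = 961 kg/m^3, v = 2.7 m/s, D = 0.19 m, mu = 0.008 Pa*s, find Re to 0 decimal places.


Re = rho * v * D / mu
Re = 961 * 2.7 * 0.19 / 0.008
Re = 492.993 / 0.008
Re = 61624


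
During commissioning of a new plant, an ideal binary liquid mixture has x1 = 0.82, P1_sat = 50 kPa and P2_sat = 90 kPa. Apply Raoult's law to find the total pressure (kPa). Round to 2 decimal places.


P = x1*P1_sat + x2*P2_sat
x2 = 1 - x1 = 1 - 0.82 = 0.18
P = 0.82*50 + 0.18*90
P = 41.0 + 16.2
P = 57.20 kPa


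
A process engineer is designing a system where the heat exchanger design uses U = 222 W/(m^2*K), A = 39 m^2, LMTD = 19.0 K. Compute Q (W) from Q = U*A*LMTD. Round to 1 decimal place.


Q = U * A * LMTD
Q = 222 * 39 * 19.0
Q = 164502.0 W


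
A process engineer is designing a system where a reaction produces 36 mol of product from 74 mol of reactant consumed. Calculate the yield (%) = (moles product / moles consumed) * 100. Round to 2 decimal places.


Yield = (moles product / moles consumed) * 100%
Yield = (36 / 74) * 100
Yield = 0.4865 * 100
Yield = 48.65%


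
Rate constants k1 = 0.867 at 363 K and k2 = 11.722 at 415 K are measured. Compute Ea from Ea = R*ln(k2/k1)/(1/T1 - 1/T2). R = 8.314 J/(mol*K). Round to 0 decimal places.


Ea = R * ln(k2/k1) / (1/T1 - 1/T2)
ln(k2/k1) = ln(11.722/0.867) = 2.6041837
1/T1 - 1/T2 = 1/363 - 1/415 = 0.000345182382
Ea = 8.314 * 2.6041837 / 0.000345182382
Ea = 62724 J/mol


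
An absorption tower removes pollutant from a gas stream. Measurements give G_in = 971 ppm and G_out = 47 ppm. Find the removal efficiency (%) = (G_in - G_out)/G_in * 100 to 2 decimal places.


Efficiency = (G_in - G_out) / G_in * 100%
Efficiency = (971 - 47) / 971 * 100
Efficiency = 924 / 971 * 100
Efficiency = 95.16%


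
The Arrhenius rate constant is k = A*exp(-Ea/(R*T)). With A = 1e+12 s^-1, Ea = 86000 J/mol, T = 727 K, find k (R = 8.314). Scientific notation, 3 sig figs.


k = A * exp(-Ea/(R*T))
k = 1e+12 * exp(-86000 / (8.314 * 727))
k = 1e+12 * exp(-14.228333)
k = 6.62e+05


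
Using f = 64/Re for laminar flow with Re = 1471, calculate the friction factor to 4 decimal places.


f = 64 / Re
f = 64 / 1471
f = 0.0435


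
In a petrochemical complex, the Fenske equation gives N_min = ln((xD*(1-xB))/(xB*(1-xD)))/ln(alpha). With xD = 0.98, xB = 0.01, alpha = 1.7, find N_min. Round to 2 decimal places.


N_min = ln((xD*(1-xB))/(xB*(1-xD))) / ln(alpha)
Numerator inside ln: 0.9702 / 0.0002 = 4851.0
ln(4851.0) = 8.48694
ln(alpha) = ln(1.7) = 0.530628
N_min = 8.48694 / 0.530628 = 15.99


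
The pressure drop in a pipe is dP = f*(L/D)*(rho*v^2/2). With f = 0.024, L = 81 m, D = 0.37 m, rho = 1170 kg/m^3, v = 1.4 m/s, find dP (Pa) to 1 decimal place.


dP = f * (L/D) * (rho*v^2/2)
dP = 0.024 * (81/0.37) * (1170*1.4^2/2)
L/D = 218.91891892
rho*v^2/2 = 1170*1.96/2 = 1146.6
dP = 0.024 * 218.91891892 * 1146.6
dP = 6024.3 Pa


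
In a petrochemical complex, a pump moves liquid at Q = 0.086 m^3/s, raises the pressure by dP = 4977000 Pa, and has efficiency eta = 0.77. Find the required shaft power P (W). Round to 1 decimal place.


P = Q * dP / eta
P = 0.086 * 4977000 / 0.77
P = 428022.0 / 0.77
P = 555872.7 W


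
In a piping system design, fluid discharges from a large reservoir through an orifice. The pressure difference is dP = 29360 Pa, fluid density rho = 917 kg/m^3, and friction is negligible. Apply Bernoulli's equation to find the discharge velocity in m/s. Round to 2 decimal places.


v = sqrt(2*dP/rho)
v = sqrt(2*29360/917)
v = sqrt(64.034896)
v = 8.00 m/s


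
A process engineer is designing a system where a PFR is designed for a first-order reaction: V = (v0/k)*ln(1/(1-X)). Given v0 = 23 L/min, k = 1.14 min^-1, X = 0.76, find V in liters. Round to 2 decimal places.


V = (v0/k) * ln(1/(1-X))
V = (23/1.14) * ln(1/(1-0.76))
V = 20.175439 * ln(4.166667)
V = 20.175439 * 1.427116
V = 28.79 L


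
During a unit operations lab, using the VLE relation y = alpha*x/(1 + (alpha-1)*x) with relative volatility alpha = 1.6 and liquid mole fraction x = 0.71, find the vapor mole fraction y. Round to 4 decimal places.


y = alpha*x / (1 + (alpha-1)*x)
y = 1.6*0.71 / (1 + (1.6-1)*0.71)
y = 1.136 / (1 + 0.426)
y = 1.136 / 1.426
y = 0.7966


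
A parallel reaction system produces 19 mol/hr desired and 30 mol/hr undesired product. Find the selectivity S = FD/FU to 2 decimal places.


S = desired product rate / undesired product rate
S = 19 / 30
S = 0.63


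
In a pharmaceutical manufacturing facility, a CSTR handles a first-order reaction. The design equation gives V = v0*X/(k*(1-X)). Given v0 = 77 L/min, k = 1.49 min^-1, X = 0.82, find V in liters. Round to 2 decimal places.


V = v0 * X / (k * (1 - X))
V = 77 * 0.82 / (1.49 * (1 - 0.82))
V = 63.14 / (1.49 * 0.18)
V = 63.14 / 0.2682
V = 235.42 L


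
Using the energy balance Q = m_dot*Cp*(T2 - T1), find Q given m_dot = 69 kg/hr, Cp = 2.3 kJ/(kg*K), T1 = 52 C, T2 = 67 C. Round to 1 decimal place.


Q = m_dot * Cp * (T2 - T1)
Q = 69 * 2.3 * (67 - 52)
Q = 69 * 2.3 * 15
Q = 2380.5 kJ/hr


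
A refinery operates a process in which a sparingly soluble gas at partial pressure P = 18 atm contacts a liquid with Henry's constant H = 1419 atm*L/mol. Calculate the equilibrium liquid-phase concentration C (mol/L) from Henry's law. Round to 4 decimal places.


C = P / H
C = 18 / 1419
C = 0.0127 mol/L


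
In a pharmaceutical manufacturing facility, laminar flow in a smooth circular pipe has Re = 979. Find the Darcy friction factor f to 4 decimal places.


f = 64 / Re
f = 64 / 979
f = 0.0654


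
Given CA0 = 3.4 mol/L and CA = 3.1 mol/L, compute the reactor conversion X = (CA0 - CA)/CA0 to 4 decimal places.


X = (CA0 - CA) / CA0
X = (3.4 - 3.1) / 3.4
X = 0.3 / 3.4
X = 0.0882


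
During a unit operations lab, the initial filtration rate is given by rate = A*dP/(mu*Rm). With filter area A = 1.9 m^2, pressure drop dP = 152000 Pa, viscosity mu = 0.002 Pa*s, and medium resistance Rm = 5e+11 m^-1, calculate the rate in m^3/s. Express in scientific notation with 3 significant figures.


rate = A * dP / (mu * Rm)
rate = 1.9 * 152000 / (0.002 * 5e+11)
rate = 288800.0 / 1.000e+09
rate = 2.89e-04 m^3/s


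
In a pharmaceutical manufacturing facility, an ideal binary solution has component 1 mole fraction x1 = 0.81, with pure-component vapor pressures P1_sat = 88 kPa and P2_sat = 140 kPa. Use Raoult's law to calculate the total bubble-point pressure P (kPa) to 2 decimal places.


P = x1*P1_sat + x2*P2_sat
x2 = 1 - x1 = 1 - 0.81 = 0.19
P = 0.81*88 + 0.19*140
P = 71.28 + 26.6
P = 97.88 kPa


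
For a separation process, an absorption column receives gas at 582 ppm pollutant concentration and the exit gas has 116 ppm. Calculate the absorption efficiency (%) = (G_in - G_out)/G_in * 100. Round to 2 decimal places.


Efficiency = (G_in - G_out) / G_in * 100%
Efficiency = (582 - 116) / 582 * 100
Efficiency = 466 / 582 * 100
Efficiency = 80.07%


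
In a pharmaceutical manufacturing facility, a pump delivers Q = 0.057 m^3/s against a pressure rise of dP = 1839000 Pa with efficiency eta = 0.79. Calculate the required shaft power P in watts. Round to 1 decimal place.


P = Q * dP / eta
P = 0.057 * 1839000 / 0.79
P = 104823.0 / 0.79
P = 132687.3 W


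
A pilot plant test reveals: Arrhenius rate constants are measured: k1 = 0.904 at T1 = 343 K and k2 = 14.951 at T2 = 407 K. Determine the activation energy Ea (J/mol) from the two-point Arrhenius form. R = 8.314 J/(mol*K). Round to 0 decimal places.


Ea = R * ln(k2/k1) / (1/T1 - 1/T2)
ln(k2/k1) = ln(14.951/0.904) = 2.8057041
1/T1 - 1/T2 = 1/343 - 1/407 = 0.000458449438
Ea = 8.314 * 2.8057041 / 0.000458449438
Ea = 50882 J/mol


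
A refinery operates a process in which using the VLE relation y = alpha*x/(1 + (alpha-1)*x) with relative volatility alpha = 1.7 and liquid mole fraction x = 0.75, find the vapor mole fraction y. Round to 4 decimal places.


y = alpha*x / (1 + (alpha-1)*x)
y = 1.7*0.75 / (1 + (1.7-1)*0.75)
y = 1.275 / (1 + 0.525)
y = 1.275 / 1.525
y = 0.8361


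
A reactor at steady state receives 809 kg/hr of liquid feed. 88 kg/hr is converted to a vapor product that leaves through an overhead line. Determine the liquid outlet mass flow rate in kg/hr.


Steady-state mass balance on the main outlet: F_out = F_in - F_removed
F_out = 809 - 88
F_out = 721 kg/hr


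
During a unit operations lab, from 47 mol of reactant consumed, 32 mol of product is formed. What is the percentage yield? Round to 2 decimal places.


Yield = (moles product / moles consumed) * 100%
Yield = (32 / 47) * 100
Yield = 0.6809 * 100
Yield = 68.09%


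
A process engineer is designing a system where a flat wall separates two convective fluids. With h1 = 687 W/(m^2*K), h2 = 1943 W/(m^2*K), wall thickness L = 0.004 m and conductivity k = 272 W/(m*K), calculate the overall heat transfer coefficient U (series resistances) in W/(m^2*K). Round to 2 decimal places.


1/U = 1/h1 + L/k + 1/h2
1/U = 1/687 + 0.004/272 + 1/1943
1/U = 0.0014556041 + 1.47059e-05 + 0.000514668
1/U = 0.001984978
U = 503.78 W/(m^2*K)


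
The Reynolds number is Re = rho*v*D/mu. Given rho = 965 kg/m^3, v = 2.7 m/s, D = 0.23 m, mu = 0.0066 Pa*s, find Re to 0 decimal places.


Re = rho * v * D / mu
Re = 965 * 2.7 * 0.23 / 0.0066
Re = 599.265 / 0.0066
Re = 90798


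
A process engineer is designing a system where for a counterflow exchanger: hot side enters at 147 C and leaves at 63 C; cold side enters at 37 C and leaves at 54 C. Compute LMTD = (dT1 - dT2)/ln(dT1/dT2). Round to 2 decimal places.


dT1 = Th_in - Tc_out = 147 - 54 = 93
dT2 = Th_out - Tc_in = 63 - 37 = 26
LMTD = (dT1 - dT2) / ln(dT1/dT2)
LMTD = (93 - 26) / ln(93/26)
LMTD = 52.57 K


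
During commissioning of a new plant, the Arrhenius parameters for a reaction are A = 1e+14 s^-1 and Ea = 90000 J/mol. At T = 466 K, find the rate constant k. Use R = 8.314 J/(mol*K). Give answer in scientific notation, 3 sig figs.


k = A * exp(-Ea/(R*T))
k = 1e+14 * exp(-90000 / (8.314 * 466))
k = 1e+14 * exp(-23.229859)
k = 8.15e+03


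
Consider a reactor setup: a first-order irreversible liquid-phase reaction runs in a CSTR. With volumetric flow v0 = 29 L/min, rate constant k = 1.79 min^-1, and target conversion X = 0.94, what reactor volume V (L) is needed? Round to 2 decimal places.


V = v0 * X / (k * (1 - X))
V = 29 * 0.94 / (1.79 * (1 - 0.94))
V = 27.26 / (1.79 * 0.06)
V = 27.26 / 0.1074
V = 253.82 L


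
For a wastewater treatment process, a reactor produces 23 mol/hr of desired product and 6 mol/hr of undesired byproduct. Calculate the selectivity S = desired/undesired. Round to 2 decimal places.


S = desired product rate / undesired product rate
S = 23 / 6
S = 3.83


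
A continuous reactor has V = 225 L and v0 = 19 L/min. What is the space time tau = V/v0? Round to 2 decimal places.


tau = V / v0
tau = 225 / 19
tau = 11.84 min


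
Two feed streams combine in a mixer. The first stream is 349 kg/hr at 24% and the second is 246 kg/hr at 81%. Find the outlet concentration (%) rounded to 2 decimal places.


Mass balance on solute: F1*x1 + F2*x2 = F3*x3
F3 = F1 + F2 = 349 + 246 = 595 kg/hr
x3 = (F1*x1 + F2*x2)/F3
x3 = (349*0.24 + 246*0.81) / 595
x3 = 47.57%


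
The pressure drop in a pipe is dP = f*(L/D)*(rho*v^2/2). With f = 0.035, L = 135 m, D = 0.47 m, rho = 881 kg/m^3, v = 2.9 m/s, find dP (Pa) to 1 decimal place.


dP = f * (L/D) * (rho*v^2/2)
dP = 0.035 * (135/0.47) * (881*2.9^2/2)
L/D = 287.23404255
rho*v^2/2 = 881*8.41/2 = 3704.605
dP = 0.035 * 287.23404255 * 3704.605
dP = 37243.1 Pa


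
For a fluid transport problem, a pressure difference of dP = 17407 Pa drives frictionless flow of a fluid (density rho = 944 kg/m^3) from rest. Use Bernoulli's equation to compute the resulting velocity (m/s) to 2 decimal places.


v = sqrt(2*dP/rho)
v = sqrt(2*17407/944)
v = sqrt(36.879237)
v = 6.07 m/s


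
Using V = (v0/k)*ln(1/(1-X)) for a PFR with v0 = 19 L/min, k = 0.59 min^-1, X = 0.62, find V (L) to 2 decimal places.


V = (v0/k) * ln(1/(1-X))
V = (19/0.59) * ln(1/(1-0.62))
V = 32.20339 * ln(2.631579)
V = 32.20339 * 0.967584
V = 31.16 L


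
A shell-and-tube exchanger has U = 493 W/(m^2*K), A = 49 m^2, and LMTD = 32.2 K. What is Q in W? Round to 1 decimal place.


Q = U * A * LMTD
Q = 493 * 49 * 32.2
Q = 777855.4 W


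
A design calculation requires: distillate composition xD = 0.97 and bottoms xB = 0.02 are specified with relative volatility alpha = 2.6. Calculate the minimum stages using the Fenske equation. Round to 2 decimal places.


N_min = ln((xD*(1-xB))/(xB*(1-xD))) / ln(alpha)
Numerator inside ln: 0.9506 / 0.0006 = 1584.333333
ln(1584.333333) = 7.367919
ln(alpha) = ln(2.6) = 0.955511
N_min = 7.367919 / 0.955511 = 7.71


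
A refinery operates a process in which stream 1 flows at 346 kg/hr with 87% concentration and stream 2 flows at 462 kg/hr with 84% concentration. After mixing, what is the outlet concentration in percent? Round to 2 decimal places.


Mass balance on solute: F1*x1 + F2*x2 = F3*x3
F3 = F1 + F2 = 346 + 462 = 808 kg/hr
x3 = (F1*x1 + F2*x2)/F3
x3 = (346*0.87 + 462*0.84) / 808
x3 = 85.28%


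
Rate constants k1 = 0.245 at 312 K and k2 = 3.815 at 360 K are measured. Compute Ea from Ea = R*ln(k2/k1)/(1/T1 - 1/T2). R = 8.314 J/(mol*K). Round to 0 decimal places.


Ea = R * ln(k2/k1) / (1/T1 - 1/T2)
ln(k2/k1) = ln(3.815/0.245) = 2.7454377
1/T1 - 1/T2 = 1/312 - 1/360 = 0.000427350427
Ea = 8.314 * 2.7454377 / 0.000427350427
Ea = 53412 J/mol


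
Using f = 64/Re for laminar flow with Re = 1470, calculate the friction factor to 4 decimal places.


f = 64 / Re
f = 64 / 1470
f = 0.0435


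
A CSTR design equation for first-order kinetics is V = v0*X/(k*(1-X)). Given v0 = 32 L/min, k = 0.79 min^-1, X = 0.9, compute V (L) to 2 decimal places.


V = v0 * X / (k * (1 - X))
V = 32 * 0.9 / (0.79 * (1 - 0.9))
V = 28.8 / (0.79 * 0.1)
V = 28.8 / 0.079
V = 364.56 L


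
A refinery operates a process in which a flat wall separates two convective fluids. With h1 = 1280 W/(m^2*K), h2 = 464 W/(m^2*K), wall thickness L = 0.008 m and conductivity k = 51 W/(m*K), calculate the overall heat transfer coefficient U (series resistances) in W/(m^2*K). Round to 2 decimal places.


1/U = 1/h1 + L/k + 1/h2
1/U = 1/1280 + 0.008/51 + 1/464
1/U = 0.00078125 + 0.0001568627 + 0.0021551724
1/U = 0.0030932851
U = 323.28 W/(m^2*K)


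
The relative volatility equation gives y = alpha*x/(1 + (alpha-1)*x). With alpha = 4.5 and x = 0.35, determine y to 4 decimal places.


y = alpha*x / (1 + (alpha-1)*x)
y = 4.5*0.35 / (1 + (4.5-1)*0.35)
y = 1.575 / (1 + 1.225)
y = 1.575 / 2.225
y = 0.7079


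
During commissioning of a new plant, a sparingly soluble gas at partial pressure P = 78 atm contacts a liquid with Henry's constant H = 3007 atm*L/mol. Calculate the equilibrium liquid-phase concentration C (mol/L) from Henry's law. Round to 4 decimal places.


C = P / H
C = 78 / 3007
C = 0.0259 mol/L
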